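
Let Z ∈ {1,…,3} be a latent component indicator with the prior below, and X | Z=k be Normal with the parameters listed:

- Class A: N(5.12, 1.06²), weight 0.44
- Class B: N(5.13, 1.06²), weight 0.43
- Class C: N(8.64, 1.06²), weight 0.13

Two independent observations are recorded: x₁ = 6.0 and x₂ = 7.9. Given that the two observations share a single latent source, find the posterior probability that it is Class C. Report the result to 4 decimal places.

Apply Bayes' rule: the posterior for each component is proportional to its prior times its likelihood at x.
Since both observations come from the same component, the likelihood for component k is f_k(x₁)·f_k(x₂).
  L_A = [0.266651] × [0.0120785] = 0.00322073
  L_B = [0.268736] × [0.0123805] = 0.00332708
  L_C = [0.01693] × [0.294968] = 0.00499381
Weight by the priors:
  π_A·L_A = 0.44 × 0.00322073 = 0.00141712
  π_B·L_B = 0.43 × 0.00332708 = 0.00143064
  π_C·L_C = 0.13 × 0.00499381 = 0.000649196
Normaliser: 0.00141712 + 0.00143064 + 0.000649196 = 0.00349696
P(Class C | x₁,x₂) ≈ 0.1856

0.1856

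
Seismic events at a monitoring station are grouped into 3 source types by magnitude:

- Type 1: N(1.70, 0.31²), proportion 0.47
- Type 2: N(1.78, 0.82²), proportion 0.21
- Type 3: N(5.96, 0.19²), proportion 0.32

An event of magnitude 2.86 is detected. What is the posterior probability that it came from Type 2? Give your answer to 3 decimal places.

0.987

The responsibility of component k is π_k f_k(x) divided by Σ_j π_j f_j(x).
Normal densities:
  L_1 = (1/(0.31·√(2π)))·exp(−(2.86−1.70)²/(2·0.31²)) = 1.286911·exp(-7.00104) = 0.00117229
  L_2 = (1/(0.82·√(2π)))·exp(−(2.86−1.78)²/(2·0.82²)) = 0.486515·exp(-0.86734) = 0.204369
  L_3 = (1/(0.19·√(2π)))·exp(−(2.86−5.96)²/(2·0.19²)) = 2.099696·exp(-133.10249) = 3.28457e-58
Multiply by the mixture weights:
  π_1·L_1 = 0.47 × 0.00117229 = 0.000550976
  π_2·L_2 = 0.21 × 0.204369 = 0.0429175
  π_3·L_3 = 0.32 × 3.28457e-58 = 1.05106e-58
Marginal: 0.000550976 + 0.0429175 + 1.05106e-58 = 0.0434685
Responsibility of Type 2: 0.0429175 / 0.0434685 ≈ 0.987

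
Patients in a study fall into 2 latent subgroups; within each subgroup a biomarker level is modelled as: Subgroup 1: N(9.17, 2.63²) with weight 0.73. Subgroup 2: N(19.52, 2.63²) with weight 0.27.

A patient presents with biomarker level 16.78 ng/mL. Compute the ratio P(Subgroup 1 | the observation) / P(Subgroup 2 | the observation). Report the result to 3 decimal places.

0.071

Only the two components matter; the odds are (π_i f_i(x)) / (π_j f_j(x)).
Component likelihoods at x = 16.78 ng/mL:
  f_1 = (1/(2.63·√(2π)))·exp(−(16.78−9.17)²/(2·2.63²)) = 0.151689·exp(-4.18628) = 0.0023061
  f_2 = (1/(2.63·√(2π)))·exp(−(16.78−19.52)²/(2·2.63²)) = 0.151689·exp(-0.54270) = 0.0881582
0.00168345 / 0.0238027 ≈ 0.071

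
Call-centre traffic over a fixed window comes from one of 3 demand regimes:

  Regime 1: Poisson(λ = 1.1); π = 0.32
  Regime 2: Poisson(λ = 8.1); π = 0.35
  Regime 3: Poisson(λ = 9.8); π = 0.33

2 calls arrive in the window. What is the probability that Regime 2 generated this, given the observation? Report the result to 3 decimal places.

The responsibility of component k is w_k f_k(x) divided by Σ_j w_j f_j(x).
Evaluate each component's likelihood at the observed value:
  L_1 = e^(−1.1)·1.1^2/2! = 0.201387
  L_2 = e^(−8.1)·8.1^2/2! = 0.0099576
  L_3 = e^(−9.8)·9.8^2/2! = 0.00266279
Multiply by the mixture weights:
  w_1·L_1 = 0.32 × 0.201387 = 0.0644438
  w_2·L_2 = 0.35 × 0.0099576 = 0.00348516
  w_3·L_3 = 0.33 × 0.00266279 = 0.000878719
Normaliser: 0.0644438 + 0.00348516 + 0.000878719 = 0.0688077
P(Regime 2 | 2 calls) = 0.00348516 / 0.0688077 ≈ 0.051

0.051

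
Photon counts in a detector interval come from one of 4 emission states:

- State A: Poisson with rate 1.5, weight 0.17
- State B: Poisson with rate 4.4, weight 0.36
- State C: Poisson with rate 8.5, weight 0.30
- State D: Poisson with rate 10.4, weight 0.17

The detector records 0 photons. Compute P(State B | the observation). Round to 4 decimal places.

0.1042

P(component k | x) = π_k·f_k(x) / marginal(x), where marginal(x) = Σ_j π_j·f_j(x).
Poisson probabilities:
  p_A = e^(−1.5)·1.5^0/0! = 0.22313
  p_B = e^(−4.4)·4.4^0/0! = 0.0122773
  p_C = e^(−8.5)·8.5^0/0! = 0.000203468
  p_D = e^(−10.4)·10.4^0/0! = 3.04325e-05
Prior × likelihood for each component:
  π_A·p_A = 0.17 × 0.22313 = 0.0379321
  π_B·p_B = 0.36 × 0.0122773 = 0.00441984
  π_C·p_C = 0.30 × 0.000203468 = 6.10405e-05
  π_D·p_D = 0.17 × 3.04325e-05 = 5.17352e-06
Marginal: 0.0379321 + 0.00441984 + 6.10405e-05 + 5.17352e-06 = 0.0424182
P(State B | the observation) = 0.00441984 / 0.0424182 ≈ 0.1042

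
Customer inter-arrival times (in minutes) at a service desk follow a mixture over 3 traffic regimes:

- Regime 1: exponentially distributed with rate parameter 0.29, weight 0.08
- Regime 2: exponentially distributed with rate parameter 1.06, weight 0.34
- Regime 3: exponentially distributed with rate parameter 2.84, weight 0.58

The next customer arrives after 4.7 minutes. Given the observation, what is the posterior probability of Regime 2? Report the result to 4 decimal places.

0.2939

By Bayes' theorem, P(k | x) = π_k f_k(x) / Σ_j π_j f_j(x).
Evaluate each component's likelihood at the observed value:
  p_1 = 0.0742087
  p_2 = 0.00727195
  p_3 = 4.53269e-06
Weight by the priors:
  π_1·p_1 = 0.08 × 0.0742087 = 0.00593669
  π_2·p_2 = 0.34 × 0.00727195 = 0.00247246
  π_3·p_3 = 0.58 × 4.53269e-06 = 2.62896e-06
Normaliser: 0.00593669 + 0.00247246 + 2.62896e-06 = 0.00841178
Responsibility of Regime 2: 0.00247246 / 0.00841178 ≈ 0.2939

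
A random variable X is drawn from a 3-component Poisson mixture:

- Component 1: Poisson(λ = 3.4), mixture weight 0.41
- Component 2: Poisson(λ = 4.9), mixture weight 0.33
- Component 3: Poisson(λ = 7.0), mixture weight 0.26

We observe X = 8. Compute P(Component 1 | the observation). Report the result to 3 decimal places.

Posterior ∝ prior × likelihood, so P(k | x) ∝ P(Z=k) f_k(x); normalise over all components.
Evaluate each component's likelihood at the observed value:
  p_1 = e^(−3.4)·3.4^8/8! = 0.0147812
  p_2 = e^(−4.9)·4.9^8/8! = 0.0613769
  p_3 = e^(−7.0)·7.0^8/8! = 0.130377
Unnormalised posteriors:
  P(Z=1)·p_1 = 0.41 × 0.0147812 = 0.00606029
  P(Z=2)·p_2 = 0.33 × 0.0613769 = 0.0202544
  P(Z=3)·p_3 = 0.26 × 0.130377 = 0.0338981
Marginal: 0.00606029 + 0.0202544 + 0.0338981 = 0.0602128
Responsibility of Component 1: 0.00606029 / 0.0602128 ≈ 0.101

0.101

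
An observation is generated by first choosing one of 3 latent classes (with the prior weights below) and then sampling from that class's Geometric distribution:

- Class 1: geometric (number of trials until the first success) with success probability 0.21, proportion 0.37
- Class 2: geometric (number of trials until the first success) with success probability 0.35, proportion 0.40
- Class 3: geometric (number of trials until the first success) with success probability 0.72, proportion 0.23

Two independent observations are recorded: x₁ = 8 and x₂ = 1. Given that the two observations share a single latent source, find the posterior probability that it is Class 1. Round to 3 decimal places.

The responsibility of component k is P(Z=k) f_k(x) divided by Σ_j P(Z=j) f_j(x).
Since both observations come from the same component, the likelihood for component k is f_k(x₁)·f_k(x₂).
  p_1 = [0.0403282] × [0.21] = 0.00846892
  p_2 = [0.0171578] × [0.35] = 0.00600523
  p_3 = [9.71491e-05] × [0.72] = 6.99473e-05
Prior × likelihood for each component:
  P(Z=1)·p_1 = 0.37 × 0.00846892 = 0.0031335
  P(Z=2)·p_2 = 0.40 × 0.00600523 = 0.00240209
  P(Z=3)·p_3 = 0.23 × 6.99473e-05 = 1.60879e-05
Normaliser: 0.0031335 + 0.00240209 + 1.60879e-05 = 0.00555168
So the posterior for Class 1 is 0.0031335 / 0.00555168 ≈ 0.564.

0.564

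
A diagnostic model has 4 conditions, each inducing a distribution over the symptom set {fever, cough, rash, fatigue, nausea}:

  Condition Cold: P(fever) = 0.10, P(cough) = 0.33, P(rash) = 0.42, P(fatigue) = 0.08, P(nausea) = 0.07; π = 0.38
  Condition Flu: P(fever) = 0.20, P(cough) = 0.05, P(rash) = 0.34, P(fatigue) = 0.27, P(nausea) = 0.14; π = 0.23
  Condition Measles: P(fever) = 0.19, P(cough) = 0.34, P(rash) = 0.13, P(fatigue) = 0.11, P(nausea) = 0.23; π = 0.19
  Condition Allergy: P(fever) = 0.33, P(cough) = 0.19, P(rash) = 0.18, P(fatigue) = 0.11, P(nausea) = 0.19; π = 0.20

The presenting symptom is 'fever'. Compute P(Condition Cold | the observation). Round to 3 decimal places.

0.204

P(component k | x) = w_k·f_k(x) / marginal(x), where marginal(x) = Σ_j w_j·f_j(x).
Component likelihoods at x = 'fever':
  f_Cold = P(fever | comp) = 0.10
  f_Flu = P(fever | comp) = 0.20
  f_Measles = P(fever | comp) = 0.19
  f_Allergy = P(fever | comp) = 0.33
Prior × likelihood for each component:
  w_Cold·f_Cold = 0.38 × 0.1 = 0.038
  w_Flu·f_Flu = 0.23 × 0.2 = 0.046
  w_Measles·f_Measles = 0.19 × 0.19 = 0.0361
  w_Allergy·f_Allergy = 0.20 × 0.33 = 0.066
Denominator: 0.038 + 0.046 + 0.0361 + 0.066 = 0.1861
Responsibility of Condition Cold: 0.038 / 0.1861 ≈ 0.204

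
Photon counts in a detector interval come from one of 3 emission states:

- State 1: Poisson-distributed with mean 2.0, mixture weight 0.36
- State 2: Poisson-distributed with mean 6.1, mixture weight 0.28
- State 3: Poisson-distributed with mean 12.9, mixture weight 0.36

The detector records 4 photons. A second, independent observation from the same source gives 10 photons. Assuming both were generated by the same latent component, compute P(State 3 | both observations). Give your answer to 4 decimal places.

0.0539

Apply Bayes' rule: the posterior for each component is proportional to its prior times its likelihood at x.
Since both observations come from the same component, the likelihood for component k is f_k(x₁)·f_k(x₂).
  f_1 = [0.0902235] × [3.81899e-05] = 3.44562e-06
  f_2 = [0.129393] × [0.0440899] = 0.00570494
  f_3 = [0.00288236] × [0.0878487] = 0.000253212
Weight by the priors:
  π_1·f_1 = 0.36 × 3.44562e-06 = 1.24042e-06
  π_2·f_2 = 0.28 × 0.00570494 = 0.00159738
  π_3·f_3 = 0.36 × 0.000253212 = 9.11563e-05
Evidence: 1.24042e-06 + 0.00159738 + 9.11563e-05 = 0.00168978
P(State 3 | x₁,x₂) ≈ 0.0539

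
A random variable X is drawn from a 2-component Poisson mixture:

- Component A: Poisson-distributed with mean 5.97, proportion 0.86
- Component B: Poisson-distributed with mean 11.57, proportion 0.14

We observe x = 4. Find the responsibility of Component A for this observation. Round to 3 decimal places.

Posterior ∝ prior × likelihood, so P(k | x) ∝ π_k f_k(x); normalise over all components.
Component likelihoods at x = 4:
  p_A = 0.135191
  p_B = 0.00705237
Weight by the priors:
  π_A·p_A = 0.86 × 0.135191 = 0.116264
  π_B·p_B = 0.14 × 0.00705237 = 0.000987332
Normaliser: 0.116264 + 0.000987332 = 0.117252
P(Component A | x) ≈ 0.992

0.992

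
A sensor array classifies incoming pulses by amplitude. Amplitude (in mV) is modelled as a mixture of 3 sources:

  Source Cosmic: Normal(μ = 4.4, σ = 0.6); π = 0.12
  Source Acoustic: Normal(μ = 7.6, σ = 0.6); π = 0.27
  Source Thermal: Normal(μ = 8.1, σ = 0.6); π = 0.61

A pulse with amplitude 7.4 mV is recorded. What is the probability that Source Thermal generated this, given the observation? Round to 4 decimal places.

0.5474

Apply Bayes' rule: the posterior for each component is proportional to its prior times its likelihood at x.
Evaluate each component's likelihood at the observed value:
  f_Cosmic = (1/(0.6·√(2π)))·exp(−(7.4−4.4)²/(2·0.6²)) = 0.664904·exp(-12.50000) = 2.47787e-06
  f_Acoustic = (1/(0.6·√(2π)))·exp(−(7.4−7.6)²/(2·0.6²)) = 0.664904·exp(-0.05556) = 0.628972
  f_Thermal = (1/(0.6·√(2π)))·exp(−(7.4−8.1)²/(2·0.6²)) = 0.664904·exp(-0.68056) = 0.336664
Multiply by the mixture weights:
  π_Cosmic·f_Cosmic = 0.12 × 2.47787e-06 = 2.97344e-07
  π_Acoustic·f_Acoustic = 0.27 × 0.628972 = 0.169822
  π_Thermal·f_Thermal = 0.61 × 0.336664 = 0.205365
Marginal: 2.97344e-07 + 0.169822 + 0.205365 = 0.375188
Responsibility of Source Thermal: 0.205365 / 0.375188 ≈ 0.5474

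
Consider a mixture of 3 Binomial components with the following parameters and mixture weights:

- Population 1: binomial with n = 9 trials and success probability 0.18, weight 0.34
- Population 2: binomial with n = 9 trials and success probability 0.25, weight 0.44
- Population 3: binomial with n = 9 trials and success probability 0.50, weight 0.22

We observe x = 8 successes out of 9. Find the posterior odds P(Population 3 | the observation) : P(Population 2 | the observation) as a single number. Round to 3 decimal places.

85.333

Since P(k|x) ∝ π_k f_k(x), the posterior odds are π_i f_i(x) / (π_j f_j(x)).
Component likelihoods at x = 8 successes out of 9:
  L_1 = 8.13273e-06
  L_2 = 0.000102997
  L_3 = 0.0175781
0.00386719 / 4.53186e-05 ≈ 85.333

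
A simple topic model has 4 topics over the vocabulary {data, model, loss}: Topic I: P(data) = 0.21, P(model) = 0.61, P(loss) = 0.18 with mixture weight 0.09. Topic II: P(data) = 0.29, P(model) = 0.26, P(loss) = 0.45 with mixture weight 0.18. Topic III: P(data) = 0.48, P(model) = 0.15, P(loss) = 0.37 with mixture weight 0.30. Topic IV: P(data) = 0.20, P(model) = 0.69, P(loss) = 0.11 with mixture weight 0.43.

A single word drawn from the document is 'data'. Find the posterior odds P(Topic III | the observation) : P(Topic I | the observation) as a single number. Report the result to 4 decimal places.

Since P(k|x) ∝ P(Z=k) f_k(x), the posterior odds are P(Z=i) f_i(x) / (P(Z=j) f_j(x)).
Categorical probabilities:
  p_I = P(data | comp) = 0.21
  p_II = P(data | comp) = 0.29
  p_III = P(data | comp) = 0.48
  p_IV = P(data | comp) = 0.20
Odds = (0.30/0.09) × (0.48/0.21) = 3.33333 × 2.28571 ≈ 7.6190

7.6190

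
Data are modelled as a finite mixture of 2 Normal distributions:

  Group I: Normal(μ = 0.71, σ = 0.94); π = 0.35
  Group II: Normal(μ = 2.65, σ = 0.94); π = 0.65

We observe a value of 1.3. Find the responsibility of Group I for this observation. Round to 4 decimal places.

0.5536

The responsibility of component k is w_k f_k(x) divided by Σ_j w_j f_j(x).
Component likelihoods at x = 1.3:
  p_I = 0.348526
  p_II = 0.15132
Prior × likelihood for each component:
  w_I·p_I = 0.35 × 0.348526 = 0.121984
  w_II·p_II = 0.65 × 0.15132 = 0.0983583
Marginal: 0.121984 + 0.0983583 = 0.220343
P(Group I | 1.3) ≈ 0.5536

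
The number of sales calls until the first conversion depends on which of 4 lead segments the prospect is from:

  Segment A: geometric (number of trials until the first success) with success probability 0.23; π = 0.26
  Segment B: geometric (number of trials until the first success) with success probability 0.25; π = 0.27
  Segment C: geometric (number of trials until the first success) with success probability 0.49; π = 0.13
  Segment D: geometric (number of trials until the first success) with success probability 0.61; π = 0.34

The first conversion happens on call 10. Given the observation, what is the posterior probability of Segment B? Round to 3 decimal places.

Apply Bayes' rule: the posterior for each component is proportional to its prior times its likelihood at x.
Evaluate each component's likelihood at the observed value:
  L_A = 0.23·(1−0.23)^9 = 0.23·0.0951517 = 0.0218849
  L_B = 0.25·(1−0.25)^9 = 0.25·0.0750847 = 0.0187712
  L_C = 0.49·(1−0.49)^9 = 0.49·0.00233417 = 0.00114374
  L_D = 0.61·(1−0.61)^9 = 0.61·0.000208728 = 0.000127324
Multiply by the mixture weights:
  π_A·L_A = 0.26 × 0.0218849 = 0.00569007
  π_B·L_B = 0.27 × 0.0187712 = 0.00506822
  π_C·L_C = 0.13 × 0.00114374 = 0.000148686
  π_D·L_D = 0.34 × 0.000127324 = 4.32903e-05
Evidence: 0.00569007 + 0.00506822 + 0.000148686 + 4.32903e-05 = 0.0109503
P(Segment B | 10) = 0.00506822 / 0.0109503 ≈ 0.463

0.463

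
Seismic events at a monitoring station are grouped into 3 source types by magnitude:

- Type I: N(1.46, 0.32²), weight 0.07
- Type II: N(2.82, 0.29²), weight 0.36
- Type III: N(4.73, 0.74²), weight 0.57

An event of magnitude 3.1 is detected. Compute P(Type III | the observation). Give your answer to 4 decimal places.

Posterior ∝ prior × likelihood, so P(k | x) ∝ P(Z=k) f_k(x); normalise over all components.
Normal densities:
  p_I = (1/(0.32·√(2π)))·exp(−(3.1−1.46)²/(2·0.32²)) = 1.246695·exp(-13.13281) = 2.46747e-06
  p_II = (1/(0.29·√(2π)))·exp(−(3.1−2.82)²/(2·0.29²)) = 1.375663·exp(-0.46611) = 0.863142
  p_III = (1/(0.74·√(2π)))·exp(−(3.1−4.73)²/(2·0.74²)) = 0.539111·exp(-2.42595) = 0.0476543
Prior × likelihood for each component:
  P(Z=I)·p_I = 0.07 × 2.46747e-06 = 1.72723e-07
  P(Z=II)·p_II = 0.36 × 0.863142 = 0.310731
  P(Z=III)·p_III = 0.57 × 0.0476543 = 0.0271629
Sum: 1.72723e-07 + 0.310731 + 0.0271629 = 0.337894
Responsibility of Type III: 0.0271629 / 0.337894 ≈ 0.0804

0.0804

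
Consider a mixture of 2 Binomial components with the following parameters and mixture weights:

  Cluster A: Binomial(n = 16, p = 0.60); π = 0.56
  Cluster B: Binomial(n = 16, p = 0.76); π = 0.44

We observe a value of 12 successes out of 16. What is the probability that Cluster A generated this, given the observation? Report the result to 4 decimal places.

0.3654

P(component k | x) = P(Z=k)·f_k(x) / marginal(x), where marginal(x) = Σ_j P(Z=j)·f_j(x).
Component likelihoods at x = 12 successes out of 16:
  L_A = C(16,12)·0.60^12·0.40^4 = 1820·0.00217678·0.0256 = 0.101421
  L_B = C(16,12)·0.76^12·0.24^4 = 1820·0.0371333·0.00331776 = 0.224223
Unnormalised posteriors:
  P(Z=A)·L_A = 0.56 × 0.101421 = 0.0567956
  P(Z=B)·L_B = 0.44 × 0.224223 = 0.098658
Sum: 0.0567956 + 0.098658 = 0.155454
Responsibility of Cluster A: 0.0567956 / 0.155454 ≈ 0.3654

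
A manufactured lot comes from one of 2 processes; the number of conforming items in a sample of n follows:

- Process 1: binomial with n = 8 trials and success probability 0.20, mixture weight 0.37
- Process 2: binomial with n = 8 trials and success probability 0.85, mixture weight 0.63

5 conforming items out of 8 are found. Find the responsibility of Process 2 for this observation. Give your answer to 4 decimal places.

0.9396

Apply Bayes' rule: the posterior for each component is proportional to its prior times its likelihood at x.
Evaluate each component's likelihood at the observed value:
  p_1 = C(8,5)·0.20^5·0.80^3 = 56·0.00032·0.512 = 0.00917504
  p_2 = C(8,5)·0.85^5·0.15^3 = 56·0.443705·0.003375 = 0.0838603
Multiply by the mixture weights:
  w_1·p_1 = 0.37 × 0.00917504 = 0.00339476
  w_2·p_2 = 0.63 × 0.0838603 = 0.052832
Denominator: 0.00339476 + 0.052832 = 0.0562268
Responsibility of Process 2: 0.052832 / 0.0562268 ≈ 0.9396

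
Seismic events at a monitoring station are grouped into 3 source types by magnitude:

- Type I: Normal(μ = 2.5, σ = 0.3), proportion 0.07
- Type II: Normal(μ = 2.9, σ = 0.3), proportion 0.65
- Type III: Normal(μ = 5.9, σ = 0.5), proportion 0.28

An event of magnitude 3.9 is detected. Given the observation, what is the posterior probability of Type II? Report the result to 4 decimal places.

Posterior ∝ prior × likelihood, so P(k | x) ∝ P(Z=k) f_k(x); normalise over all components.
Normal densities:
  L_I = (1/(0.3·√(2π)))·exp(−(3.9−2.5)²/(2·0.3²)) = 1.329808·exp(-10.88889) = 2.48202e-05
  L_II = (1/(0.3·√(2π)))·exp(−(3.9−2.9)²/(2·0.3²)) = 1.329808·exp(-5.55556) = 0.00514093
  L_III = (1/(0.5·√(2π)))·exp(−(3.9−5.9)²/(2·0.5²)) = 0.797885·exp(-8.00000) = 0.00026766
Prior × likelihood for each component:
  P(Z=I)·L_I = 0.07 × 2.48202e-05 = 1.73741e-06
  P(Z=II)·L_II = 0.65 × 0.00514093 = 0.0033416
  P(Z=III)·L_III = 0.28 × 0.00026766 = 7.49449e-05
Sum: 1.73741e-06 + 0.0033416 + 7.49449e-05 = 0.00341829
So the posterior for Type II is 0.0033416 / 0.00341829 ≈ 0.9776.

0.9776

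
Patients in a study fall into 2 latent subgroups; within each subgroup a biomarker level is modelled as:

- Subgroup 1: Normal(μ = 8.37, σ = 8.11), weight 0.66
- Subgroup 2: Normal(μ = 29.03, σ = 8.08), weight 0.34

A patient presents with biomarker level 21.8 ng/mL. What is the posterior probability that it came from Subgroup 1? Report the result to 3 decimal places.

By Bayes' theorem, P(k | x) = w_k f_k(x) / Σ_j w_j f_j(x).
Component likelihoods at x = 21.8 ng/mL:
  p_1 = (1/(8.11·√(2π)))·exp(−(21.8−8.37)²/(2·8.11²)) = 0.049191·exp(-1.37114) = 0.0124857
  p_2 = (1/(8.08·√(2π)))·exp(−(21.8−29.03)²/(2·8.08²)) = 0.049374·exp(-0.40034) = 0.0330853
Multiply by the mixture weights:
  w_1·p_1 = 0.66 × 0.0124857 = 0.00824056
  w_2·p_2 = 0.34 × 0.0330853 = 0.011249
Marginal: 0.00824056 + 0.011249 = 0.0194896
So the posterior for Subgroup 1 is 0.00824056 / 0.0194896 ≈ 0.423.

0.423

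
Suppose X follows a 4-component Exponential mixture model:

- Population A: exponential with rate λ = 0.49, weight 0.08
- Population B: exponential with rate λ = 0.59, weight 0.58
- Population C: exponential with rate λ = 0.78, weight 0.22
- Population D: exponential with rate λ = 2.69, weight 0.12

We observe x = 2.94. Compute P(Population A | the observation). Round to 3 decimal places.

0.107

Apply Bayes' rule: the posterior for each component is proportional to its prior times its likelihood at x.
Evaluate each component's likelihood at the observed value:
  L_A = 0.49·e^(−0.49·2.94) = 0.49·e^(−1.4406) = 0.116025
  L_B = 0.59·e^(−0.59·2.94) = 0.59·e^(−1.7346) = 0.104118
  L_C = 0.78·e^(−0.78·2.94) = 0.78·e^(−2.2932) = 0.0787355
  L_D = 2.69·e^(−2.69·2.94) = 2.69·e^(−7.9086) = 0.00098876
Weight by the priors:
  P(Z=A)·L_A = 0.08 × 0.116025 = 0.009282
  P(Z=B)·L_B = 0.58 × 0.104118 = 0.0603883
  P(Z=C)·L_C = 0.22 × 0.0787355 = 0.0173218
  P(Z=D)·L_D = 0.12 × 0.00098876 = 0.000118651
Denominator: 0.009282 + 0.0603883 + 0.0173218 + 0.000118651 = 0.0871108
P(Population A | the observation) = 0.009282 / 0.0871108 ≈ 0.107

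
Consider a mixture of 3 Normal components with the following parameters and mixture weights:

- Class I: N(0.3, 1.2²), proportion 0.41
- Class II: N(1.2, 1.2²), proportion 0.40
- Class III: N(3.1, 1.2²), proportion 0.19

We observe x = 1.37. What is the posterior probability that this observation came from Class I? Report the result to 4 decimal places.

The responsibility of component k is P(Z=k) f_k(x) divided by Σ_j P(Z=j) f_j(x).
Evaluate each component's likelihood at the observed value:
  L_I = (1/(1.2·√(2π)))·exp(−(1.37−0.3)²/(2·1.2²)) = 0.332452·exp(-0.39753) = 0.223399
  L_II = (1/(1.2·√(2π)))·exp(−(1.37−1.2)²/(2·1.2²)) = 0.332452·exp(-0.01003) = 0.329133
  L_III = (1/(1.2·√(2π)))·exp(−(1.37−3.1)²/(2·1.2²)) = 0.332452·exp(-1.03920) = 0.117601
Weight by the priors:
  P(Z=I)·L_I = 0.41 × 0.223399 = 0.0915937
  P(Z=II)·L_II = 0.40 × 0.329133 = 0.131653
  P(Z=III)·L_III = 0.19 × 0.117601 = 0.0223441
Marginal: 0.0915937 + 0.131653 + 0.0223441 = 0.245591
So the posterior for Class I is 0.0915937 / 0.245591 ≈ 0.3730.

0.3730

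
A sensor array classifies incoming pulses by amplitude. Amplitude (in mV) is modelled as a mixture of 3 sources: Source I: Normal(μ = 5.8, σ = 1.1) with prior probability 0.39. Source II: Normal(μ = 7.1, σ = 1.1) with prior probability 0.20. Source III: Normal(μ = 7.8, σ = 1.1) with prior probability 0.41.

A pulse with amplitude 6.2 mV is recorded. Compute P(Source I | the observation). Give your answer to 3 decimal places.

0.561

Posterior ∝ prior × likelihood, so P(k | x) ∝ π_k f_k(x); normalise over all components.
Evaluate each component's likelihood at the observed value:
  f_I = 0.339472
  f_II = 0.25951
  f_III = 0.125921
Weight by the priors:
  π_I·f_I = 0.39 × 0.339472 = 0.132394
  π_II·f_II = 0.20 × 0.25951 = 0.051902
  π_III·f_III = 0.41 × 0.125921 = 0.0516276
Denominator: 0.132394 + 0.051902 + 0.0516276 = 0.235924
So the posterior for Source I is 0.132394 / 0.235924 ≈ 0.561.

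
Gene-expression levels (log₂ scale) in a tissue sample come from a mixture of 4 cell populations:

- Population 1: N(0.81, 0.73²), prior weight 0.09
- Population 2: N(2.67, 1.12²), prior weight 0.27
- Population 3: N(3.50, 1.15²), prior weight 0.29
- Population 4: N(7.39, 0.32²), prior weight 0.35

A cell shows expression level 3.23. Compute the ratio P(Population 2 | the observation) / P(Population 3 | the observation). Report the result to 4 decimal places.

Since P(k|x) ∝ w_k f_k(x), the posterior odds are w_i f_i(x) / (w_j f_j(x)).
Component likelihoods at x = 3.23:
  f_1 = (1/(0.73·√(2π)))·exp(−(3.23−0.81)²/(2·0.73²)) = 0.546496·exp(-5.49484) = 0.00224496
  f_2 = (1/(1.12·√(2π)))·exp(−(3.23−2.67)²/(2·1.12²)) = 0.356198·exp(-0.12500) = 0.314344
  f_3 = (1/(1.15·√(2π)))·exp(−(3.23−3.50)²/(2·1.15²)) = 0.346906·exp(-0.02756) = 0.337476
  f_4 = (1/(0.32·√(2π)))·exp(−(3.23−7.39)²/(2·0.32²)) = 1.246695·exp(-84.50000) = 2.49963e-37
0.0848729 / 0.0978679 ≈ 0.8672

0.8672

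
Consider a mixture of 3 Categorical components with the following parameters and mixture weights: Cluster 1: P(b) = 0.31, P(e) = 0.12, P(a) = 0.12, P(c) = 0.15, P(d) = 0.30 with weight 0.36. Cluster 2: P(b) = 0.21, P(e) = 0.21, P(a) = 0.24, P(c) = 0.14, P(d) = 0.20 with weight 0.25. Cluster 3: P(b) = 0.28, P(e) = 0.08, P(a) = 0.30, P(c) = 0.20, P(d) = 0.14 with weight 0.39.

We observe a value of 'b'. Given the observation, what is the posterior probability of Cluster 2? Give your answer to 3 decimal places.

P(component k | x) = π_k·f_k(x) / marginal(x), where marginal(x) = Σ_j π_j·f_j(x).
Evaluate each component's likelihood at the observed value:
  L_1 = 0.31
  L_2 = 0.21
  L_3 = 0.28
Multiply by the mixture weights:
  π_1·L_1 = 0.36 × 0.31 = 0.1116
  π_2·L_2 = 0.25 × 0.21 = 0.0525
  π_3·L_3 = 0.39 × 0.28 = 0.1092
Marginal: 0.1116 + 0.0525 + 0.1092 = 0.2733
P(Cluster 2 | 'b') ≈ 0.192

0.192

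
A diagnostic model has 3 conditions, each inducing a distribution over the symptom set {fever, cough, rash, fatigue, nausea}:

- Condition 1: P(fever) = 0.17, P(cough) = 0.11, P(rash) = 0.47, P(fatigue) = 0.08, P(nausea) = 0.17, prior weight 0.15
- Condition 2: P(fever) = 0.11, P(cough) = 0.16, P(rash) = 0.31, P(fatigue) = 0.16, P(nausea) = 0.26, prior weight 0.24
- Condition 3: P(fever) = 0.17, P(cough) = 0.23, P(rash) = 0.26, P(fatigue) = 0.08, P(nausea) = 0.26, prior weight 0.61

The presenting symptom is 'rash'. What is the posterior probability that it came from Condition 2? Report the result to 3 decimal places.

The responsibility of component k is P(Z=k) f_k(x) divided by Σ_j P(Z=j) f_j(x).
Evaluate each component's likelihood at the observed value:
  L_1 = P(rash | comp) = 0.47
  L_2 = P(rash | comp) = 0.31
  L_3 = P(rash | comp) = 0.26
Prior × likelihood for each component:
  P(Z=1)·L_1 = 0.15 × 0.47 = 0.0705
  P(Z=2)·L_2 = 0.24 × 0.31 = 0.0744
  P(Z=3)·L_3 = 0.61 × 0.26 = 0.1586
Marginal: 0.0705 + 0.0744 + 0.1586 = 0.3035
So the posterior for Condition 2 is 0.0744 / 0.3035 ≈ 0.245.

0.245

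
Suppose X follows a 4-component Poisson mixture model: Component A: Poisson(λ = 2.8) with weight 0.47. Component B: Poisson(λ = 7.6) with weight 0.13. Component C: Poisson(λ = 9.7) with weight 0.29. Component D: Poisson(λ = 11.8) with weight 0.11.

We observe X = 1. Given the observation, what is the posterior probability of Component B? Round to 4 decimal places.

0.0061

Apply Bayes' rule: the posterior for each component is proportional to its prior times its likelihood at x.
Evaluate each component's likelihood at the observed value:
  p_A = e^(−2.8)·2.8^1/1! = 0.170268
  p_B = e^(−7.6)·7.6^1/1! = 0.00380343
  p_C = e^(−9.7)·9.7^1/1! = 0.00059445
  p_D = e^(−11.8)·11.8^1/1! = 8.85538e-05
Prior × likelihood for each component:
  π_A·p_A = 0.47 × 0.170268 = 0.080026
  π_B·p_B = 0.13 × 0.00380343 = 0.000494446
  π_C·p_C = 0.29 × 0.00059445 = 0.00017239
  π_D·p_D = 0.11 × 8.85538e-05 = 9.74092e-06
Normaliser: 0.080026 + 0.000494446 + 0.00017239 + 9.74092e-06 = 0.0807026
So the posterior for Component B is 0.000494446 / 0.0807026 ≈ 0.0061.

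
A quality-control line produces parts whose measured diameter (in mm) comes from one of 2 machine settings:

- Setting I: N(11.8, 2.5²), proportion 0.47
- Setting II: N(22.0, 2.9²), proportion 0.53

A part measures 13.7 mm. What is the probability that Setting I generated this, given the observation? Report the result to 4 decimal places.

0.9789

By Bayes' theorem, P(k | x) = π_k f_k(x) / Σ_j π_j f_j(x).
Component likelihoods at x = 13.7 mm:
  p_I = 0.119549
  p_II = 0.00228962
Weight by the priors:
  π_I·p_I = 0.47 × 0.119549 = 0.056188
  π_II·p_II = 0.53 × 0.00228962 = 0.0012135
Sum: 0.056188 + 0.0012135 = 0.0574015
P(Setting I | data) ≈ 0.9789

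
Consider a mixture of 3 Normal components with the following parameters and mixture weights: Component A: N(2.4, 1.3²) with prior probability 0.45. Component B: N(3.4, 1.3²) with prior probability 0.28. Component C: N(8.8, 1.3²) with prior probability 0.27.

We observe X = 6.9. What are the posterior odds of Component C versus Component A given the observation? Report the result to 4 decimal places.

Only the two components matter; the odds are (π_i f_i(x)) / (π_j f_j(x)).
Evaluate each component's likelihood at the observed value:
  f_A = (1/(1.3·√(2π)))·exp(−(6.9−2.4)²/(2·1.3²)) = 0.306879·exp(-5.99112) = 0.000767458
  f_B = (1/(1.3·√(2π)))·exp(−(6.9−3.4)²/(2·1.3²)) = 0.306879·exp(-3.62426) = 0.00818409
  f_C = (1/(1.3·√(2π)))·exp(−(6.9−8.8)²/(2·1.3²)) = 0.306879·exp(-1.06805) = 0.105468
0.0284763 / 0.000345356 ≈ 82.4549

82.4549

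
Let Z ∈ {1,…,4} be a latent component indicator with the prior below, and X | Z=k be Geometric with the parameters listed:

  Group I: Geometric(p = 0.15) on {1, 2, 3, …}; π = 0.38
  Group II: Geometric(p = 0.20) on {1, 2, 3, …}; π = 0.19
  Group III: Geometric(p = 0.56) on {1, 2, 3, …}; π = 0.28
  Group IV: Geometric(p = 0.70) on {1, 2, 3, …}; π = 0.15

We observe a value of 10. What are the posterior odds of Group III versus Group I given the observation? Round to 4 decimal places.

Since P(k|x) ∝ w_k f_k(x), the posterior odds are w_i f_i(x) / (w_j f_j(x)).
Evaluate each component's likelihood at the observed value:
  L_I = 0.15·(1−0.15)^9 = 0.15·0.231617 = 0.0347425
  L_II = 0.20·(1−0.20)^9 = 0.20·0.134218 = 0.0268435
  L_III = 0.56·(1−0.56)^9 = 0.56·0.000618122 = 0.000346148
  L_IV = 0.70·(1−0.70)^9 = 0.70·1.9683e-05 = 1.37781e-05
Posterior odds = (w_III·L_III) / (w_I·L_I) = (0.28·0.000346148) / (0.38·0.0347425) = 9.69215e-05 / 0.0132022 ≈ 0.0073

0.0073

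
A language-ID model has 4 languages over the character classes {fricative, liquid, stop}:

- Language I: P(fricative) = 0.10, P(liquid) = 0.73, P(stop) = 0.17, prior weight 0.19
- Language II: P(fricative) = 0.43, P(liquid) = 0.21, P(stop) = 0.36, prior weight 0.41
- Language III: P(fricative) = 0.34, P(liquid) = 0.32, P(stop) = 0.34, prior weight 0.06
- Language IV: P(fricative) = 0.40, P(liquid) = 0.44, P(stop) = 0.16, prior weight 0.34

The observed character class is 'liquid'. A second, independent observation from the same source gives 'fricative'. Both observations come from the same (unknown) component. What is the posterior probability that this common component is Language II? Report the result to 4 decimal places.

0.3157

P(component k | x) = w_k·f_k(x) / marginal(x), where marginal(x) = Σ_j w_j·f_j(x).
Since both observations come from the same component, the likelihood for component k is f_k(x₁)·f_k(x₂).
  L_I = [P(liquid | comp) = 0.73] × [0.1] = 0.073
  L_II = [P(liquid | comp) = 0.21] × [0.43] = 0.0903
  L_III = [P(liquid | comp) = 0.32] × [0.34] = 0.1088
  L_IV = [P(liquid | comp) = 0.44] × [0.4] = 0.176
Weight by the priors:
  w_I·L_I = 0.19 × 0.073 = 0.01387
  w_II·L_II = 0.41 × 0.0903 = 0.037023
  w_III·L_III = 0.06 × 0.1088 = 0.006528
  w_IV·L_IV = 0.34 × 0.176 = 0.05984
Marginal: 0.01387 + 0.037023 + 0.006528 + 0.05984 = 0.117261
P(Language II | x₁,x₂) = 0.037023 / 0.117261 ≈ 0.3157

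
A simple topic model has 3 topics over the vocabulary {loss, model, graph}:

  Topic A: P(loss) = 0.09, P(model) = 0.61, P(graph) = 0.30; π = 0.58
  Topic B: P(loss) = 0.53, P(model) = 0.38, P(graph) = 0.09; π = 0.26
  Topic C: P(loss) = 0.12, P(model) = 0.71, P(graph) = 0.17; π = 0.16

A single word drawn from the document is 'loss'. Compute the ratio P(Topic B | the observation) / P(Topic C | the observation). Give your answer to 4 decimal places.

7.1771

Only the two components matter; the odds are (w_i f_i(x)) / (w_j f_j(x)).
Component likelihoods at x = 'loss':
  f_A = P(loss | comp) = 0.09
  f_B = P(loss | comp) = 0.53
  f_C = P(loss | comp) = 0.12
Posterior odds = (w_B·f_B) / (w_C·f_C) = (0.26·0.53) / (0.16·0.12) = 0.1378 / 0.0192 ≈ 7.1771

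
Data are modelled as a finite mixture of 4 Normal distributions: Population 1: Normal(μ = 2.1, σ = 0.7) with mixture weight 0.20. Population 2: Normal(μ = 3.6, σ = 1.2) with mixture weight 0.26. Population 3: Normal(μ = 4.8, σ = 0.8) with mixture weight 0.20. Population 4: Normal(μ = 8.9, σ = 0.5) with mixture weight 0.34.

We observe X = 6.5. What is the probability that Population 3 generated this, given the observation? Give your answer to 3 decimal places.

0.691

P(component k | x) = π_k·f_k(x) / marginal(x), where marginal(x) = Σ_j π_j·f_j(x).
Normal densities:
  L_1 = (1/(0.7·√(2π)))·exp(−(6.5−2.1)²/(2·0.7²)) = 0.569918·exp(-19.75510) = 1.50065e-09
  L_2 = (1/(1.2·√(2π)))·exp(−(6.5−3.6)²/(2·1.2²)) = 0.332452·exp(-2.92014) = 0.0179279
  L_3 = (1/(0.8·√(2π)))·exp(−(6.5−4.8)²/(2·0.8²)) = 0.498678·exp(-2.25781) = 0.0521512
  L_4 = (1/(0.5·√(2π)))·exp(−(6.5−8.9)²/(2·0.5²)) = 0.797885·exp(-11.52000) = 7.9226e-06
Prior × likelihood for each component:
  π_1·L_1 = 0.20 × 1.50065e-09 = 3.00131e-10
  π_2·L_2 = 0.26 × 0.0179279 = 0.00466125
  π_3·L_3 = 0.20 × 0.0521512 = 0.0104302
  π_4·L_4 = 0.34 × 7.9226e-06 = 2.69368e-06
Normaliser: 3.00131e-10 + 0.00466125 + 0.0104302 + 2.69368e-06 = 0.0150942
P(Population 3 | 6.5) = 0.0104302 / 0.0150942 ≈ 0.691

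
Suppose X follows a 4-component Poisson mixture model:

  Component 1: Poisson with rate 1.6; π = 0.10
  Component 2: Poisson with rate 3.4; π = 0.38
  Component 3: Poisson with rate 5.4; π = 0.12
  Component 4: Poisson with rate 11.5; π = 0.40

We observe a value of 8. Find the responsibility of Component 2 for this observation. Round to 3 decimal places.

0.122

Apply Bayes' rule: the posterior for each component is proportional to its prior times its likelihood at x.
Evaluate each component's likelihood at the observed value:
  p_1 = 0.000215064
  p_2 = 0.0147812
  p_3 = 0.0809915
  p_4 = 0.0768556
Multiply by the mixture weights:
  w_1·p_1 = 0.10 × 0.000215064 = 2.15064e-05
  w_2·p_2 = 0.38 × 0.0147812 = 0.00561685
  w_3·p_3 = 0.12 × 0.0809915 = 0.00971898
  w_4·p_4 = 0.40 × 0.0768556 = 0.0307422
Sum: 2.15064e-05 + 0.00561685 + 0.00971898 + 0.0307422 = 0.0460996
Responsibility of Component 2: 0.00561685 / 0.0460996 ≈ 0.122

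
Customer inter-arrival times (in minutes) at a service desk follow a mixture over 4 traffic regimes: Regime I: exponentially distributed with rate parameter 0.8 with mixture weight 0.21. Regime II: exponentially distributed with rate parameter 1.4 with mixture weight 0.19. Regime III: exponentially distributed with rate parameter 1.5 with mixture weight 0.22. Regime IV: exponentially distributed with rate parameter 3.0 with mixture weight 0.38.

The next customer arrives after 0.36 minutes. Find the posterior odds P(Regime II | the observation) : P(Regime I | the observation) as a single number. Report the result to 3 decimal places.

1.276

Since P(k|x) ∝ P(Z=k) f_k(x), the posterior odds are P(Z=i) f_i(x) / (P(Z=j) f_j(x)).
Component likelihoods at x = 0.36 minutes:
  p_I = 0.599809
  p_II = 0.845753
  p_III = 0.874122
  p_IV = 1.01879
0.160693 / 0.12596 ≈ 1.276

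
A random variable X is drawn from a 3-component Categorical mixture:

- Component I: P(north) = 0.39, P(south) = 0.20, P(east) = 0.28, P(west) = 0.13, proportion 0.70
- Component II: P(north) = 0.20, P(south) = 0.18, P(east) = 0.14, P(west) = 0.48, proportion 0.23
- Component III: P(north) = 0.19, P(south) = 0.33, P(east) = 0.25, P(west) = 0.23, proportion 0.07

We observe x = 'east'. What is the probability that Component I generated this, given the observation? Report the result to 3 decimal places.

P(component k | x) = π_k·f_k(x) / marginal(x), where marginal(x) = Σ_j π_j·f_j(x).
Evaluate each component's likelihood at the observed value:
  f_I = P(east | comp) = 0.28
  f_II = P(east | comp) = 0.14
  f_III = P(east | comp) = 0.25
Prior × likelihood for each component:
  π_I·f_I = 0.70 × 0.28 = 0.196
  π_II·f_II = 0.23 × 0.14 = 0.0322
  π_III·f_III = 0.07 × 0.25 = 0.0175
Marginal: 0.196 + 0.0322 + 0.0175 = 0.2457
Responsibility of Component I: 0.196 / 0.2457 ≈ 0.798

0.798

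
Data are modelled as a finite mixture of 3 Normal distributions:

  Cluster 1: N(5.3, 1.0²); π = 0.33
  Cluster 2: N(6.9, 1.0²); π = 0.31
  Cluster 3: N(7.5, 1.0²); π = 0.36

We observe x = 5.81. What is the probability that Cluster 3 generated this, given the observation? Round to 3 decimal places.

Posterior ∝ prior × likelihood, so P(k | x) ∝ π_k f_k(x); normalise over all components.
Evaluate each component's likelihood at the observed value:
  p_1 = 0.350292
  p_2 = 0.220251
  p_3 = 0.0956568
Prior × likelihood for each component:
  π_1·p_1 = 0.33 × 0.350292 = 0.115596
  π_2·p_2 = 0.31 × 0.220251 = 0.0682777
  π_3·p_3 = 0.36 × 0.0956568 = 0.0344364
Marginal: 0.115596 + 0.0682777 + 0.0344364 = 0.218311
So the posterior for Cluster 3 is 0.0344364 / 0.218311 ≈ 0.158.

0.158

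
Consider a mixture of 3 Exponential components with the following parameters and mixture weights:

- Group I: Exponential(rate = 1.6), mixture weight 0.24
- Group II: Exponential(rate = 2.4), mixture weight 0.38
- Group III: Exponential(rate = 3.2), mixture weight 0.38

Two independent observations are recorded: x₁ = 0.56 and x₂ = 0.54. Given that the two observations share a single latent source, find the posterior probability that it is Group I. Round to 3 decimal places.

P(component k | x) = w_k·f_k(x) / marginal(x), where marginal(x) = Σ_j w_j·f_j(x).
Since both observations come from the same component, the likelihood for component k is f_k(x₁)·f_k(x₂).
  L_I = [1.6·e^(−1.6·0.56) = 1.6·e^(−0.8960) = 0.653119] × [0.674357] = 0.440435
  L_II = [2.4·e^(−2.4·0.56) = 2.4·e^(−1.3440) = 0.625921] × [0.656698] = 0.411041
  L_III = [3.2·e^(−3.2·0.56) = 3.2·e^(−1.7920) = 0.533205] × [0.568446] = 0.303098
Unnormalised posteriors:
  w_I·L_I = 0.24 × 0.440435 = 0.105704
  w_II·L_II = 0.38 × 0.411041 = 0.156196
  w_III·L_III = 0.38 × 0.303098 = 0.115177
Denominator: 0.105704 + 0.156196 + 0.115177 = 0.377077
So the posterior for Group I is 0.105704 / 0.377077 ≈ 0.280.

0.280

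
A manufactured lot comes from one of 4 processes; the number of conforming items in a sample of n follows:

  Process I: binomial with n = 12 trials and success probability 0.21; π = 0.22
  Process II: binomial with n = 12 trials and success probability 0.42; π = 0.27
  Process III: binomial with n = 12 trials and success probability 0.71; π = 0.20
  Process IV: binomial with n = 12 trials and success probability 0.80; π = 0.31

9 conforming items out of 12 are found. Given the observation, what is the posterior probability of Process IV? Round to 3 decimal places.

P(component k | x) = π_k·f_k(x) / marginal(x), where marginal(x) = Σ_j π_j·f_j(x).
Binomial probabilities:
  p_I = C(12,9)·0.21^9·0.79^3 = 220·7.9428e-07·0.493039 = 8.61544e-05
  p_II = C(12,9)·0.42^9·0.58^3 = 220·0.000406671·0.195112 = 0.0174562
  p_III = C(12,9)·0.71^9·0.29^3 = 220·0.0458485·0.024389 = 0.246004
  p_IV = C(12,9)·0.80^9·0.20^3 = 220·0.134218·0.008 = 0.236223
Multiply by the mixture weights:
  π_I·p_I = 0.22 × 8.61544e-05 = 1.8954e-05
  π_II·p_II = 0.27 × 0.0174562 = 0.00471318
  π_III·p_III = 0.20 × 0.246004 = 0.0492008
  π_IV·p_IV = 0.31 × 0.236223 = 0.0732292
Denominator: 1.8954e-05 + 0.00471318 + 0.0492008 + 0.0732292 = 0.127162
P(Process IV | the observation) ≈ 0.576

0.576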